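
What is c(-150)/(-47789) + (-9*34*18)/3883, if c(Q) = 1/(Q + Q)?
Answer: -78966539717/55669406100 ≈ -1.4185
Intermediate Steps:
c(Q) = 1/(2*Q)
c(-150)/(-47789) + (-9*34*18)/3883 = ((½)/(-150))/(-47789) + (-9*34*18)/3883 = ((½)*(-1/150))*(-1/47789) - 306*18*(1/3883) = -1/300*(-1/47789) - 5508*1/3883 = 1/14336700 - 5508/3883 = -78966539717/55669406100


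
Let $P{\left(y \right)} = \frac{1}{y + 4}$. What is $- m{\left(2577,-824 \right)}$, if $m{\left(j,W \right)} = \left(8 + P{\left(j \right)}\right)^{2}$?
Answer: $- \frac{426381201}{6661561} \approx -64.006$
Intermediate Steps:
$P{\left(y \right)} = \frac{1}{4 + y}$
$m{\left(j,W \right)} = \left(8 + \frac{1}{4 + j}\right)^{2}$
$- m{\left(2577,-824 \right)} = - \frac{\left(33 + 8 \cdot 2577\right)^{2}}{\left(4 + 2577\right)^{2}} = - \frac{\left(33 + 20616\right)^{2}}{6661561} = - \frac{20649^{2}}{6661561} = - \frac{426381201}{6661561}$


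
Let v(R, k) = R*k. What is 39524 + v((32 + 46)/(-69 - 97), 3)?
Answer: 3280375/83 ≈ 39523.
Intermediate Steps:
39524 + v((32 + 46)/(-69 - 97), 3) = 39524 + ((32 + 46)/(-69 - 97))*3 = 39524 + (78/(-166))*3 = 39524 + (78*(-1/166))*3 = 39524 - 39/83*3 = 39524 - 117/83 = 3280375/83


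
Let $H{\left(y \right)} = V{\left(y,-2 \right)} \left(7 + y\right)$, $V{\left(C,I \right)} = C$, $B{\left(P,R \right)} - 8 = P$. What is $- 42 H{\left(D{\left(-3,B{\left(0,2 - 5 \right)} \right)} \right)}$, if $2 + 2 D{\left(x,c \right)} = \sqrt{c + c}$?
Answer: $-336$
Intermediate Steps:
$B{\left(P,R \right)} = 8 + P$
$D{\left(x,c \right)} = -1 + \frac{\sqrt{2} \sqrt{c}}{2}$ ($D{\left(x,c \right)} = -1 + \frac{\sqrt{c + c}}{2} = -1 + \frac{\sqrt{2 c}}{2} = -1 + \frac{\sqrt{2} \sqrt{c}}{2}$)
$H{\left(y \right)} = y \left(7 + y\right)$
$- 42 H{\left(D{\left(-3,B{\left(0,2 - 5 \right)} \right)} \right)} = - 42 \left(-1 + \frac{\sqrt{2} \sqrt{8 + 0}}{2}\right) \left(7 - \left(1 - \frac{\sqrt{2} \sqrt{8 + 0}}{2}\right)\right) = - 42 \left(-1 + \frac{\sqrt{2} \sqrt{8}}{2}\right) \left(7 - \left(1 - \frac{\sqrt{2} \sqrt{8}}{2}\right)\right) = - 42 \left(-1 + \frac{\sqrt{2} \cdot 2 \sqrt{2}}{2}\right) \left(7 - \left(1 - \frac{\sqrt{2} \cdot 2 \sqrt{2}}{2}\right)\right) = - 42 \left(-1 + 2\right) \left(7 + \left(-1 + 2\right)\right) = - 42 \cdot 1 \left(7 + 1\right) = - 42 \cdot 1 \cdot 8 = \left(-42\right) 8 = -336$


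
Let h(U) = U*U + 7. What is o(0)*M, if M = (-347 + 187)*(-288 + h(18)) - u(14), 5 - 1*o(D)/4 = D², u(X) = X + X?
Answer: -138160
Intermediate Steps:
u(X) = 2*X
h(U) = 7 + U² (h(U) = U² + 7 = 7 + U²)
o(D) = 20 - 4*D²
M = -6908 (M = (-347 + 187)*(-288 + (7 + 18²)) - 2*14 = -160*(-288 + (7 + 324)) - 1*28 = -160*(-288 + 331) - 28 = -160*43 - 28 = -6880 - 28 = -6908)
o(0)*M = (20 - 4*0²)*(-6908) = (20 - 4*0)*(-6908) = (20 + 0)*(-6908) = 20*(-6908) = -138160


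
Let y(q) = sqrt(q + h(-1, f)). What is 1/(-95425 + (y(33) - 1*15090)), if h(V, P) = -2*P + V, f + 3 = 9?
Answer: -22103/2442713041 - 2*sqrt(5)/12213565205 ≈ -9.0489e-6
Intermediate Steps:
f = 6 (f = -3 + 9 = 6)
h(V, P) = V - 2*P
y(q) = sqrt(-13 + q) (y(q) = sqrt(q + (-1 - 2*6)) = sqrt(q + (-1 - 12)) = sqrt(q - 13) = sqrt(-13 + q))
1/(-95425 + (y(33) - 1*15090)) = 1/(-95425 + (sqrt(-13 + 33) - 1*15090)) = 1/(-95425 + (sqrt(20) - 15090)) = 1/(-95425 + (2*sqrt(5) - 15090)) = 1/(-95425 + (-15090 + 2*sqrt(5))) = 1/(-110515 + 2*sqrt(5))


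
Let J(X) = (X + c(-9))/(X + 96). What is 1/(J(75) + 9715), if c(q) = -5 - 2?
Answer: 171/1661333 ≈ 0.00010293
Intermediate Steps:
c(q) = -7
J(X) = (-7 + X)/(96 + X) (J(X) = (X - 7)/(X + 96) = (-7 + X)/(96 + X))
1/(J(75) + 9715) = 1/((-7 + 75)/(96 + 75) + 9715) = 1/(68/171 + 9715) = 1/(1661333/171) = 171/1661333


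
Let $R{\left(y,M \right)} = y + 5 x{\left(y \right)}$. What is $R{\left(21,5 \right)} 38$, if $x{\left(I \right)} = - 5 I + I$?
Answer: $-15162$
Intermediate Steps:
$x{\left(I \right)} = - 4 I$
$R{\left(y,M \right)} = - 19 y$ ($R{\left(y,M \right)} = y + 5 \left(- 4 y\right) = y - 20 y = - 19 y$)
$R{\left(21,5 \right)} 38 = \left(-19\right) 21 \cdot 38 = \left(-399\right) 38 = -15162$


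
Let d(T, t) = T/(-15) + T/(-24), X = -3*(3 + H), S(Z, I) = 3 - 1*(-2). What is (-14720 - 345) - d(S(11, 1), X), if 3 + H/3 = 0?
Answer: -361547/24 ≈ -15064.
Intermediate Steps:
H = -9 (H = -9 + 3*0 = -9 + 0 = -9)
S(Z, I) = 5 (S(Z, I) = 3 + 2 = 5)
X = 18 (X = -3*(3 - 9) = -3*(-6) = 18)
d(T, t) = -13*T/120 (d(T, t) = T*(-1/15) + T*(-1/24) = -T/15 - T/24 = -13*T/120)
(-14720 - 345) - d(S(11, 1), X) = (-14720 - 345) - (-13)*5/120 = -15065 - 1*(-13/24) = -15065 + 13/24 = -361547/24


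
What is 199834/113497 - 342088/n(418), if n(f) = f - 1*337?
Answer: -38809775182/9193257 ≈ -4221.5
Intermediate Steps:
n(f) = -337 + f (n(f) = f - 337 = -337 + f)
199834/113497 - 342088/n(418) = 199834/113497 - 342088/(-337 + 418) = 199834*(1/113497) - 342088/81 = 199834/113497 - 342088*1/81 = 199834/113497 - 342088/81 = -38809775182/9193257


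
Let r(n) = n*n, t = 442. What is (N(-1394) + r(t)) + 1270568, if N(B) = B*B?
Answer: 3409168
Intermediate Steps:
N(B) = B²
r(n) = n²
(N(-1394) + r(t)) + 1270568 = ((-1394)² + 442²) + 1270568 = (1943236 + 195364) + 1270568 = 2138600 + 1270568 = 3409168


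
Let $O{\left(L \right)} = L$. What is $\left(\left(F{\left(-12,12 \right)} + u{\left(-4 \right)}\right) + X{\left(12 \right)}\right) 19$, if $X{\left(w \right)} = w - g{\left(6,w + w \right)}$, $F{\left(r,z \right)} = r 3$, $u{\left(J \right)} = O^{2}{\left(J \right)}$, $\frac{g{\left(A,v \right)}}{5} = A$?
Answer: $-722$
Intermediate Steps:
$g{\left(A,v \right)} = 5 A$
$u{\left(J \right)} = J^{2}$
$F{\left(r,z \right)} = 3 r$
$X{\left(w \right)} = -30 + w$ ($X{\left(w \right)} = w - 5 \cdot 6 = w - 30 = -30 + w$)
$\left(\left(F{\left(-12,12 \right)} + u{\left(-4 \right)}\right) + X{\left(12 \right)}\right) 19 = \left(\left(3 \left(-12\right) + \left(-4\right)^{2}\right) + \left(-30 + 12\right)\right) 19 = \left(\left(-36 + 16\right) - 18\right) 19 = \left(-20 - 18\right) 19 = \left(-38\right) 19 = -722$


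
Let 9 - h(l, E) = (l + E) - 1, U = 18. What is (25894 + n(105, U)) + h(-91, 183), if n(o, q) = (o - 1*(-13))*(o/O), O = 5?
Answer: 28290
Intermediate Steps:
h(l, E) = 10 - E - l (h(l, E) = 9 - ((l + E) - 1) = 9 - ((E + l) - 1) = 9 - (-1 + E + l) = 9 + (1 - E - l) = 10 - E - l)
n(o, q) = o*(13 + o)/5 (n(o, q) = (o - 1*(-13))*(o/5) = (o + 13)*(o*(1/5)) = (13 + o)*(o/5) = o*(13 + o)/5)
(25894 + n(105, U)) + h(-91, 183) = (25894 + (1/5)*105*(13 + 105)) + (10 - 1*183 - 1*(-91)) = (25894 + (1/5)*105*118) + (10 - 183 + 91) = (25894 + 2478) - 82 = 28372 - 82 = 28290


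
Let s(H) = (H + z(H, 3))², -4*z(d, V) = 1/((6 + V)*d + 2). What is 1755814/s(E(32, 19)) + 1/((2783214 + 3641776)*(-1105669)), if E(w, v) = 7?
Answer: 843184846405802710075239/23505147860805663910 ≈ 35872.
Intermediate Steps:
z(d, V) = -1/(4*(2 + d*(6 + V))) (z(d, V) = -1/(4*((6 + V)*d + 2)) = -1/(4*(d*(6 + V) + 2)) = -1/(4*(2 + d*(6 + V))))
s(H) = (H - 1/(8 + 36*H))² (s(H) = (H - 1/(8 + 24*H + 4*3*H))² = (H - 1/(8 + 24*H + 12*H))² = (H - 1/(8 + 36*H))²)
1755814/s(E(32, 19)) + 1/((2783214 + 3641776)*(-1105669)) = 1755814/((7 - 1/(8 + 36*7))²) + 1/((2783214 + 3641776)*(-1105669)) = 1755814/((7 - 1/(8 + 252))²) - 1/1105669/6424990 = 1755814/((7 - 1/260)²) + (1/6424990)*(-1/1105669) = 1755814/((7 - 1*1/260)²) - 1/7103912268310 = 1755814/((7 - 1/260)²) - 1/7103912268310 = 1755814/((1819/260)²) - 1/7103912268310 = 1755814/(3308761/67600) - 1/7103912268310 = 1755814*(67600/3308761) - 1/7103912268310 = 118693026400/3308761 - 1/7103912268310 = 843184846405802710075239/23505147860805663910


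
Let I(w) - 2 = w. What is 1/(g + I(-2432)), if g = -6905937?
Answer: -1/6908367 ≈ -1.4475e-7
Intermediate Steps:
I(w) = 2 + w
1/(g + I(-2432)) = 1/(-6905937 + (2 - 2432)) = 1/(-6905937 - 2430) = 1/(-6908367) = -1/6908367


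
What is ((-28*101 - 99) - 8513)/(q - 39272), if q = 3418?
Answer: 440/1379 ≈ 0.31907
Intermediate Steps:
((-28*101 - 99) - 8513)/(q - 39272) = ((-28*101 - 99) - 8513)/(3418 - 39272) = ((-2828 - 99) - 8513)/(-35854) = (-2927 - 8513)*(-1/35854) = -11440*(-1/35854) = 440/1379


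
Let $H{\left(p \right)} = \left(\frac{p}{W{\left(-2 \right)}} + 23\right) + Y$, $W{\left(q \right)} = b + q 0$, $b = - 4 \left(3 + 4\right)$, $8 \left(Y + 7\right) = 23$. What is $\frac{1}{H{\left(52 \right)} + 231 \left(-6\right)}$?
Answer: $- \frac{56}{76663} \approx -0.00073047$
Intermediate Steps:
$Y = - \frac{33}{8}$ ($Y = -7 + \frac{1}{8} \cdot 23 = -7 + \frac{23}{8} = - \frac{33}{8} \approx -4.125$)
$b = -28$ ($b = \left(-4\right) 7 = -28$)
$W{\left(q \right)} = -28$ ($W{\left(q \right)} = -28 + q 0 = -28 + 0 = -28$)
$H{\left(p \right)} = \frac{151}{8} - \frac{p}{28}$ ($H{\left(p \right)} = \left(\frac{p}{-28} + 23\right) - \frac{33}{8} = \left(p \left(- \frac{1}{28}\right) + 23\right) - \frac{33}{8} = \left(- \frac{p}{28} + 23\right) - \frac{33}{8} = \left(23 - \frac{p}{28}\right) - \frac{33}{8} = \frac{151}{8} - \frac{p}{28}$)
$\frac{1}{H{\left(52 \right)} + 231 \left(-6\right)} = \frac{1}{\left(\frac{151}{8} - \frac{13}{7}\right) + 231 \left(-6\right)} = \frac{1}{\left(\frac{151}{8} - \frac{13}{7}\right) - 1386} = \frac{1}{\frac{953}{56} - 1386} = \frac{1}{- \frac{76663}{56}} = - \frac{56}{76663}$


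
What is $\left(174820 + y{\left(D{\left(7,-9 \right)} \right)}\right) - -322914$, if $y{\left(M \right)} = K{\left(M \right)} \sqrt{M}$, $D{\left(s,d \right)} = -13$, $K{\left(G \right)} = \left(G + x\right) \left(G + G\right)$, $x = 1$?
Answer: $497734 + 312 i \sqrt{13} \approx 4.9773 \cdot 10^{5} + 1124.9 i$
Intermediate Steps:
$K{\left(G \right)} = 2 G \left(1 + G\right)$ ($K{\left(G \right)} = \left(G + 1\right) \left(G + G\right) = \left(1 + G\right) 2 G = 2 G \left(1 + G\right)$)
$y{\left(M \right)} = 2 M^{\frac{3}{2}} \left(1 + M\right)$ ($y{\left(M \right)} = 2 M \left(1 + M\right) \sqrt{M} = 2 M^{\frac{3}{2}} \left(1 + M\right)$)
$\left(174820 + y{\left(D{\left(7,-9 \right)} \right)}\right) - -322914 = \left(174820 + 2 \left(-13\right)^{\frac{3}{2}} \left(1 - 13\right)\right) - -322914 = \left(174820 + 2 \left(- 13 i \sqrt{13}\right) \left(-12\right)\right) + 322914 = \left(174820 + 312 i \sqrt{13}\right) + 322914 = 497734 + 312 i \sqrt{13}$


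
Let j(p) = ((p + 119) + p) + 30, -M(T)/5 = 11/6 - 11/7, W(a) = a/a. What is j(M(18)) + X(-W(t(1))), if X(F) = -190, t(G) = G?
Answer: -916/21 ≈ -43.619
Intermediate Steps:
W(a) = 1
M(T) = -55/42 (M(T) = -5*(11/6 - 11/7) = -5*11/42 = -55/42)
j(p) = 149 + 2*p (j(p) = ((119 + p) + p) + 30 = (119 + 2*p) + 30 = 149 + 2*p)
j(M(18)) + X(-W(t(1))) = (149 + 2*(-55/42)) - 190 = (149 - 55/21) - 190 = 3074/21 - 190 = -916/21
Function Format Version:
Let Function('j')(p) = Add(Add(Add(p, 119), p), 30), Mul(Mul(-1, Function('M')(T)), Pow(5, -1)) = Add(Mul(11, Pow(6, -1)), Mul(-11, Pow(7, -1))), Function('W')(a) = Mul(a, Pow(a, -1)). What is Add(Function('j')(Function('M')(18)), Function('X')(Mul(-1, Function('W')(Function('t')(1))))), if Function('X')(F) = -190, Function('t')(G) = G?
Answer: Rational(-916, 21) ≈ -43.619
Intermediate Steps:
Function('W')(a) = 1
Function('M')(T) = Rational(-55, 42) (Function('M')(T) = Mul(-5, Add(Mul(11, Pow(6, -1)), Mul(-11, Pow(7, -1)))) = Mul(-5, Add(Mul(11, Rational(1, 6)), Mul(-11, Rational(1, 7)))) = Mul(-5, Add(Rational(11, 6), Rational(-11, 7))) = Mul(-5, Rational(11, 42)) = Rational(-55, 42))
Function('j')(p) = Add(149, Mul(2, p)) (Function('j')(p) = Add(Add(Add(119, p), p), 30) = Add(Add(119, Mul(2, p)), 30) = Add(149, Mul(2, p)))
Add(Function('j')(Function('M')(18)), Function('X')(Mul(-1, Function('W')(Function('t')(1))))) = Add(Add(149, Mul(2, Rational(-55, 42))), -190) = Add(Add(149, Rational(-55, 21)), -190) = Add(Rational(3074, 21), -190) = Rational(-916, 21)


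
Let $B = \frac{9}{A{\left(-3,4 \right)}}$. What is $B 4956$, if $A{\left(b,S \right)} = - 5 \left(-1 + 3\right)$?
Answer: $- \frac{22302}{5} \approx -4460.4$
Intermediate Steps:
$A{\left(b,S \right)} = -10$ ($A{\left(b,S \right)} = \left(-5\right) 2 = -10$)
$B = - \frac{9}{10}$ ($B = \frac{9}{-10} = 9 \left(- \frac{1}{10}\right) = - \frac{9}{10} \approx -0.9$)
$B 4956 = \left(- \frac{9}{10}\right) 4956 = - \frac{22302}{5}$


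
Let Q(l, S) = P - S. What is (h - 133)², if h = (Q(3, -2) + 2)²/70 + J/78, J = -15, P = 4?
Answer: 14489659129/828100 ≈ 17497.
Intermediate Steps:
Q(l, S) = 4 - S
h = 657/910 (h = ((4 - 1*(-2)) + 2)²/70 - 15/78 = ((4 + 2) + 2)²*(1/70) - 15*1/78 = (6 + 2)²*(1/70) - 5/26 = 8²*(1/70) - 5/26 = 64*(1/70) - 5/26 = 32/35 - 5/26 = 657/910 ≈ 0.72198)
(h - 133)² = (657/910 - 133)² = (-120373/910)² = 14489659129/828100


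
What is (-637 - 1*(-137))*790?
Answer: -395000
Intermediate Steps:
(-637 - 1*(-137))*790 = (-637 + 137)*790 = -500*790 = -395000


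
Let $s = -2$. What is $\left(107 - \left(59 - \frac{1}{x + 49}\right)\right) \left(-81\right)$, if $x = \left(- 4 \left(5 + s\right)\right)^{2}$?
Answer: $- \frac{750465}{193} \approx -3888.4$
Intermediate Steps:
$x = 144$ ($x = \left(- 4 \left(5 - 2\right)\right)^{2} = \left(\left(-4\right) 3\right)^{2} = \left(-12\right)^{2} = 144$)
$\left(107 - \left(59 - \frac{1}{x + 49}\right)\right) \left(-81\right) = \left(107 - \left(59 - \frac{1}{144 + 49}\right)\right) \left(-81\right) = \left(107 - \left(59 - \frac{1}{193}\right)\right) \left(-81\right) = \left(107 + \left(\frac{1}{193} - 59\right)\right) \left(-81\right) = \left(107 - \frac{11386}{193}\right) \left(-81\right) = \frac{9265}{193} \left(-81\right) = - \frac{750465}{193}$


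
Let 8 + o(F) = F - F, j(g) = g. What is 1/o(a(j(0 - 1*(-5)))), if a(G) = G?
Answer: -⅛ ≈ -0.12500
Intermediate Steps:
o(F) = -8 (o(F) = -8 + (F - F) = -8 + 0 = -8)
1/o(a(j(0 - 1*(-5)))) = 1/(-8) = -⅛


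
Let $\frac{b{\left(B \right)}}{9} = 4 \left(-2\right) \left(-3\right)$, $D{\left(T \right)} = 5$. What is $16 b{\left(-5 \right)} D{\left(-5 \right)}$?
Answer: $17280$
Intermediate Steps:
$b{\left(B \right)} = 216$ ($b{\left(B \right)} = 9 \cdot 4 \left(-2\right) \left(-3\right) = 9 \left(\left(-8\right) \left(-3\right)\right) = 9 \cdot 24 = 216$)
$16 b{\left(-5 \right)} D{\left(-5 \right)} = 16 \cdot 216 \cdot 5 = 3456 \cdot 5 = 17280$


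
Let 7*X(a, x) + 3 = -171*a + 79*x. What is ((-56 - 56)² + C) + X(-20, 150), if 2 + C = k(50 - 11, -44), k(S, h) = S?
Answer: 14762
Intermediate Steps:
C = 37 (C = -2 + (50 - 11) = -2 + 39 = 37)
X(a, x) = -3/7 - 171*a/7 + 79*x/7 (X(a, x) = -3/7 + (-171*a + 79*x)/7 = -3/7 + (-171*a/7 + 79*x/7) = -3/7 - 171*a/7 + 79*x/7)
((-56 - 56)² + C) + X(-20, 150) = ((-56 - 56)² + 37) + (-3/7 - 171/7*(-20) + (79/7)*150) = ((-112)² + 37) + (-3/7 + 3420/7 + 11850/7) = (12544 + 37) + 2181 = 12581 + 2181 = 14762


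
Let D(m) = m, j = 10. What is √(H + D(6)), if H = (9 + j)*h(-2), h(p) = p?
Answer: 4*I*√2 ≈ 5.6569*I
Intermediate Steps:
H = -38 (H = (9 + 10)*(-2) = 19*(-2) = -38)
√(H + D(6)) = √(-38 + 6) = √(-32) = 4*I*√2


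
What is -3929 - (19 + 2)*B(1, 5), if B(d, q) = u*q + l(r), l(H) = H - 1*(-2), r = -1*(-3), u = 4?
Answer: -4454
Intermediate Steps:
r = 3
l(H) = 2 + H (l(H) = H + 2 = 2 + H)
B(d, q) = 5 + 4*q (B(d, q) = 4*q + (2 + 3) = 4*q + 5 = 5 + 4*q)
-3929 - (19 + 2)*B(1, 5) = -3929 - (19 + 2)*(5 + 4*5) = -3929 - 21*(5 + 20) = -3929 - 21*25 = -3929 - 1*525 = -3929 - 525 = -4454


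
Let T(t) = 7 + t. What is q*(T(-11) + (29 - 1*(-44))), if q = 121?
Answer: 8349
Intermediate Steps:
q*(T(-11) + (29 - 1*(-44))) = 121*((7 - 11) + (29 - 1*(-44))) = 121*(-4 + (29 + 44)) = 121*(-4 + 73) = 121*69 = 8349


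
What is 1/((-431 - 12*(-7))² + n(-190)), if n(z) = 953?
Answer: 1/121362 ≈ 8.2398e-6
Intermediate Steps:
1/((-431 - 12*(-7))² + n(-190)) = 1/((-431 - 12*(-7))² + 953) = 1/((-431 + 84)² + 953) = 1/((-347)² + 953) = 1/(120409 + 953) = 1/121362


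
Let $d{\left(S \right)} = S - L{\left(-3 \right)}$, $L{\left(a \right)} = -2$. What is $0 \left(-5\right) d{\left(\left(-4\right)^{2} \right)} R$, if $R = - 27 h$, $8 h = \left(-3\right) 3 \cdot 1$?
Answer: $0$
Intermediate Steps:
$d{\left(S \right)} = 2 + S$ ($d{\left(S \right)} = S - -2 = S + 2 = 2 + S$)
$h = - \frac{9}{8}$ ($h = \frac{\left(-3\right) 3 \cdot 1}{8} = \frac{\left(-9\right) 1}{8} = \frac{1}{8} \left(-9\right) = - \frac{9}{8} \approx -1.125$)
$R = \frac{243}{8}$ ($R = \left(-27\right) \left(- \frac{9}{8}\right) = \frac{243}{8} \approx 30.375$)
$0 \left(-5\right) d{\left(\left(-4\right)^{2} \right)} R = 0 \left(-5\right) \left(2 + \left(-4\right)^{2}\right) \frac{243}{8} = 0 \left(2 + 16\right) \frac{243}{8} = 0 \cdot 18 \cdot \frac{243}{8} = 0 \cdot \frac{243}{8} = 0$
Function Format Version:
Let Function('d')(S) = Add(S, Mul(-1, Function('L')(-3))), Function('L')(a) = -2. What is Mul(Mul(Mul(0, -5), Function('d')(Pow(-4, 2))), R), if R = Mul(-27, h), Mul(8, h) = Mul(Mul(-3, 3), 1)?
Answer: 0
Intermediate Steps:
Function('d')(S) = Add(2, S) (Function('d')(S) = Add(S, Mul(-1, -2)) = Add(S, 2) = Add(2, S))
h = Rational(-9, 8) (h = Mul(Rational(1, 8), Mul(Mul(-3, 3), 1)) = Mul(Rational(1, 8), Mul(-9, 1)) = Mul(Rational(1, 8), -9) = Rational(-9, 8) ≈ -1.1250)
R = Rational(243, 8) (R = Mul(-27, Rational(-9, 8)) = Rational(243, 8) ≈ 30.375)
Mul(Mul(Mul(0, -5), Function('d')(Pow(-4, 2))), R) = Mul(Mul(Mul(0, -5), Add(2, Pow(-4, 2))), Rational(243, 8)) = Mul(Mul(0, Add(2, 16)), Rational(243, 8)) = Mul(Mul(0, 18), Rational(243, 8)) = Mul(0, Rational(243, 8)) = 0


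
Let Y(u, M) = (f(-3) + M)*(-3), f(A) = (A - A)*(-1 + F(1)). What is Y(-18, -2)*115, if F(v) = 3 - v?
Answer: 690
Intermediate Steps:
f(A) = 0 (f(A) = (A - A)*(-1 + (3 - 1*1)) = 0*(-1 + (3 - 1)) = 0*(-1 + 2) = 0*1 = 0)
Y(u, M) = -3*M (Y(u, M) = (0 + M)*(-3) = M*(-3) = -3*M)
Y(-18, -2)*115 = -3*(-2)*115 = 6*115 = 690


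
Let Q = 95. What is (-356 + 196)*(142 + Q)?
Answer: -37920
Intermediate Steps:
(-356 + 196)*(142 + Q) = (-356 + 196)*(142 + 95) = -160*237 = -37920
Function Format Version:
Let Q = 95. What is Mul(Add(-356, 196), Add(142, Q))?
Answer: -37920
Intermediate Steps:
Mul(Add(-356, 196), Add(142, Q)) = Mul(Add(-356, 196), Add(142, 95)) = Mul(-160, 237) = -37920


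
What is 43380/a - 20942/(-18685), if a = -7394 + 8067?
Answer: 22287818/339865 ≈ 65.578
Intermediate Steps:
a = 673
43380/a - 20942/(-18685) = 43380/673 - 20942/(-18685) = 43380*(1/673) - 20942*(-1/18685) = 43380/673 + 566/505 = 22287818/339865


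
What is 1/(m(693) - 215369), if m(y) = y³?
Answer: 1/332597188 ≈ 3.0066e-9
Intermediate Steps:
1/(m(693) - 215369) = 1/(693³ - 215369) = 1/(332812557 - 215369) = 1/332597188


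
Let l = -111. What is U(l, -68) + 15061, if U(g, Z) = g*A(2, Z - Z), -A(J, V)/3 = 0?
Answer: 15061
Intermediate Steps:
A(J, V) = 0 (A(J, V) = -3*0 = 0)
U(g, Z) = 0 (U(g, Z) = g*0 = 0)
U(l, -68) + 15061 = 0 + 15061 = 15061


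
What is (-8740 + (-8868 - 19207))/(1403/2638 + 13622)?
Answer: -97117970/35936239 ≈ -2.7025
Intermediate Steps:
(-8740 + (-8868 - 19207))/(1403/2638 + 13622) = (-8740 - 28075)/(1403*(1/2638) + 13622) = -36815/(1403/2638 + 13622) = -36815/35936239/2638 = -36815*2638/35936239 = -97117970/35936239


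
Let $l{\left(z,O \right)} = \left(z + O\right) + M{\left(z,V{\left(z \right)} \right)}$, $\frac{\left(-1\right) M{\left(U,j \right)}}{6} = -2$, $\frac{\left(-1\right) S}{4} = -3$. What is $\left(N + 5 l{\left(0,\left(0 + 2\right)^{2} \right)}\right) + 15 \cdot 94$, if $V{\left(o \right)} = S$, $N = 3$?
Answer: $1493$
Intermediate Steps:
$S = 12$ ($S = \left(-4\right) \left(-3\right) = 12$)
$V{\left(o \right)} = 12$
$M{\left(U,j \right)} = 12$ ($M{\left(U,j \right)} = \left(-6\right) \left(-2\right) = 12$)
$l{\left(z,O \right)} = 12 + O + z$ ($l{\left(z,O \right)} = \left(z + O\right) + 12 = \left(O + z\right) + 12 = 12 + O + z$)
$\left(N + 5 l{\left(0,\left(0 + 2\right)^{2} \right)}\right) + 15 \cdot 94 = \left(3 + 5 \left(12 + \left(0 + 2\right)^{2} + 0\right)\right) + 15 \cdot 94 = \left(3 + 5 \left(12 + 2^{2} + 0\right)\right) + 1410 = \left(3 + 5 \left(12 + 4 + 0\right)\right) + 1410 = \left(3 + 5 \cdot 16\right) + 1410 = \left(3 + 80\right) + 1410 = 83 + 1410 = 1493$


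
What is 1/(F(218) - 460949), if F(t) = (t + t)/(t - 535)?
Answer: -317/146121269 ≈ -2.1694e-6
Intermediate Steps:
F(t) = 2*t/(-535 + t) (F(t) = (2*t)/(-535 + t) = 2*t/(-535 + t))
1/(F(218) - 460949) = 1/(2*218/(-535 + 218) - 460949) = 1/(2*218/(-317) - 460949) = 1/(2*218*(-1/317) - 460949) = 1/(-436/317 - 460949) = 1/(-146121269/317) = -317/146121269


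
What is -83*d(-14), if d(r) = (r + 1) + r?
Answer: 2241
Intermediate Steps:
d(r) = 1 + 2*r (d(r) = (1 + r) + r = 1 + 2*r)
-83*d(-14) = -83*(1 + 2*(-14)) = -83*(1 - 28) = -83*(-27) = 2241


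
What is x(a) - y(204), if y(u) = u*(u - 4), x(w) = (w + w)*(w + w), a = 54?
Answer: -29136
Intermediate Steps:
x(w) = 4*w**2 (x(w) = (2*w)*(2*w) = 4*w**2)
y(u) = u*(-4 + u)
x(a) - y(204) = 4*54**2 - 204*(-4 + 204) = 4*2916 - 204*200 = 11664 - 1*40800 = 11664 - 40800 = -29136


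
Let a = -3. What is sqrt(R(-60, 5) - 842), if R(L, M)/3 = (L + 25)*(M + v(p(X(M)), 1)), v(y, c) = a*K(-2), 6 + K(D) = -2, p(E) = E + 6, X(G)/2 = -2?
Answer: 13*I*sqrt(23) ≈ 62.346*I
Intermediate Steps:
X(G) = -4 (X(G) = 2*(-2) = -4)
p(E) = 6 + E
K(D) = -8 (K(D) = -6 - 2 = -8)
v(y, c) = 24 (v(y, c) = -3*(-8) = 24)
R(L, M) = 3*(24 + M)*(25 + L) (R(L, M) = 3*((L + 25)*(M + 24)) = 3*((25 + L)*(24 + M)) = 3*((24 + M)*(25 + L)) = 3*(24 + M)*(25 + L))
sqrt(R(-60, 5) - 842) = sqrt((1800 + 72*(-60) + 75*5 + 3*(-60)*5) - 842) = sqrt((1800 - 4320 + 375 - 900) - 842) = sqrt(-3045 - 842) = sqrt(-3887) = 13*I*sqrt(23)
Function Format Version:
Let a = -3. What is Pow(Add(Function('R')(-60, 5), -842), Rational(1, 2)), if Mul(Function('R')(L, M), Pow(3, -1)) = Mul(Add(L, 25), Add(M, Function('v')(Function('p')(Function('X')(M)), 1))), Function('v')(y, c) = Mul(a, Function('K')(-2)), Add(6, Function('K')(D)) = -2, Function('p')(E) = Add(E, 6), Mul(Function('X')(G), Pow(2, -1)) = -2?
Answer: Mul(13, I, Pow(23, Rational(1, 2))) ≈ Mul(62.346, I)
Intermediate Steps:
Function('X')(G) = -4 (Function('X')(G) = Mul(2, -2) = -4)
Function('p')(E) = Add(6, E)
Function('K')(D) = -8 (Function('K')(D) = Add(-6, -2) = -8)
Function('v')(y, c) = 24 (Function('v')(y, c) = Mul(-3, -8) = 24)
Function('R')(L, M) = Mul(3, Add(24, M), Add(25, L)) (Function('R')(L, M) = Mul(3, Mul(Add(L, 25), Add(M, 24))) = Mul(3, Mul(Add(25, L), Add(24, M))) = Mul(3, Mul(Add(24, M), Add(25, L))) = Mul(3, Add(24, M), Add(25, L)))
Pow(Add(Function('R')(-60, 5), -842), Rational(1, 2)) = Pow(Add(Add(1800, Mul(72, -60), Mul(75, 5), Mul(3, -60, 5)), -842), Rational(1, 2)) = Pow(Add(Add(1800, -4320, 375, -900), -842), Rational(1, 2)) = Pow(Add(-3045, -842), Rational(1, 2)) = Pow(-3887, Rational(1, 2)) = Mul(13, I, Pow(23, Rational(1, 2)))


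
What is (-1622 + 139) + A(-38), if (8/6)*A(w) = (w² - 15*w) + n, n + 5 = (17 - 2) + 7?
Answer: 161/4 ≈ 40.250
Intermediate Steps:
n = 17 (n = -5 + ((17 - 2) + 7) = -5 + (15 + 7) = -5 + 22 = 17)
A(w) = 51/4 - 45*w/4 + 3*w²/4 (A(w) = 3*((w² - 15*w) + 17)/4 = 3*(17 + w² - 15*w)/4 = 51/4 - 45*w/4 + 3*w²/4)
(-1622 + 139) + A(-38) = (-1622 + 139) + (51/4 - 45/4*(-38) + (¾)*(-38)²) = -1483 + (51/4 + 855/2 + (¾)*1444) = -1483 + (51/4 + 855/2 + 1083) = -1483 + 6093/4 = 161/4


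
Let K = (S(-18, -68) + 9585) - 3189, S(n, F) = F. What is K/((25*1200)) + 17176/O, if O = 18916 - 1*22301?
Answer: -12346493/2538750 ≈ -4.8632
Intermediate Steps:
K = 6328 (K = (-68 + 9585) - 3189 = 9517 - 3189 = 6328)
O = -3385 (O = 18916 - 22301 = -3385)
K/((25*1200)) + 17176/O = 6328/((25*1200)) + 17176/(-3385) = 6328/30000 + 17176*(-1/3385) = 6328*(1/30000) - 17176/3385 = 791/3750 - 17176/3385 = -12346493/2538750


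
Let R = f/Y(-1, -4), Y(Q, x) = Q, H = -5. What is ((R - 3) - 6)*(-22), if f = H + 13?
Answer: 374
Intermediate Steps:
f = 8 (f = -5 + 13 = 8)
R = -8 (R = 8/(-1) = 8*(-1) = -8)
((R - 3) - 6)*(-22) = ((-8 - 3) - 6)*(-22) = (-11 - 6)*(-22) = -17*(-22) = 374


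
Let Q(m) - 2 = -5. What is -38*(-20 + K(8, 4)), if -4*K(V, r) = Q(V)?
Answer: 1463/2 ≈ 731.50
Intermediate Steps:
Q(m) = -3 (Q(m) = 2 - 5 = -3)
K(V, r) = 3/4 (K(V, r) = -1/4*(-3) = 3/4)
-38*(-20 + K(8, 4)) = -38*(-20 + 3/4) = -38*(-77/4) = 1463/2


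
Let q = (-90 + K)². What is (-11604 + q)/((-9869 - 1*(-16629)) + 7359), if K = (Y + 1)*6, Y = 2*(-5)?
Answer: 9132/14119 ≈ 0.64679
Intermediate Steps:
Y = -10
K = -54 (K = (-10 + 1)*6 = -9*6 = -54)
q = 20736 (q = (-90 - 54)² = (-144)² = 20736)
(-11604 + q)/((-9869 - 1*(-16629)) + 7359) = (-11604 + 20736)/((-9869 - 1*(-16629)) + 7359) = 9132/((-9869 + 16629) + 7359) = 9132/(6760 + 7359) = 9132/14119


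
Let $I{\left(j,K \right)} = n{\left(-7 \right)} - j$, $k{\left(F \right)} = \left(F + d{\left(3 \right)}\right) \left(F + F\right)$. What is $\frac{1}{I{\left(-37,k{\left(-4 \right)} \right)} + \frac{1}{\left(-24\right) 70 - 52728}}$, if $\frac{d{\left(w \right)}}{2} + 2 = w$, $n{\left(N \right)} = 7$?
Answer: $\frac{54408}{2393951} \approx 0.022727$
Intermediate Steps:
$d{\left(w \right)} = -4 + 2 w$
$k{\left(F \right)} = 2 F \left(2 + F\right)$ ($k{\left(F \right)} = \left(F + \left(-4 + 2 \cdot 3\right)\right) \left(F + F\right) = \left(F + \left(-4 + 6\right)\right) 2 F = \left(F + 2\right) 2 F = \left(2 + F\right) 2 F = 2 F \left(2 + F\right)$)
$I{\left(j,K \right)} = 7 - j$
$\frac{1}{I{\left(-37,k{\left(-4 \right)} \right)} + \frac{1}{\left(-24\right) 70 - 52728}} = \frac{1}{\left(7 - -37\right) + \frac{1}{\left(-24\right) 70 - 52728}} = \frac{1}{\left(7 + 37\right) + \frac{1}{-1680 - 52728}} = \frac{1}{44 + \frac{1}{-54408}} = \frac{1}{44 - \frac{1}{54408}} = \frac{1}{\frac{2393951}{54408}} = \frac{54408}{2393951}$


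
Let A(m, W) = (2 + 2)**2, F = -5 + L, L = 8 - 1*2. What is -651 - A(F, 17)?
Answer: -667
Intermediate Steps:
L = 6 (L = 8 - 2 = 6)
F = 1 (F = -5 + 6 = 1)
A(m, W) = 16 (A(m, W) = 4**2 = 16)
-651 - A(F, 17) = -651 - 1*16 = -651 - 16 = -667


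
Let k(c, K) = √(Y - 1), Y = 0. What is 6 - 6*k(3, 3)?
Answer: 6 - 6*I ≈ 6.0 - 6.0*I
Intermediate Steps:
k(c, K) = I (k(c, K) = √(0 - 1) = √(-1) = I)
6 - 6*k(3, 3) = 6 - 6*I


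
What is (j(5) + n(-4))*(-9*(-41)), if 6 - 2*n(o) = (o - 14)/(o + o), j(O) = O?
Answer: 20295/8 ≈ 2536.9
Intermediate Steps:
n(o) = 3 - (-14 + o)/(4*o) (n(o) = 3 - (o - 14)/(2*(o + o)) = 3 - (-14 + o)/(2*(2*o)) = 3 - (-14 + o)*1/(2*o)/2 = 3 - (-14 + o)/(4*o))
(j(5) + n(-4))*(-9*(-41)) = (5 + (¼)*(14 + 11*(-4))/(-4))*(-9*(-41)) = (5 + (¼)*(-¼)*(14 - 44))*369 = (5 + (¼)*(-¼)*(-30))*369 = (5 + 15/8)*369 = (55/8)*369 = 20295/8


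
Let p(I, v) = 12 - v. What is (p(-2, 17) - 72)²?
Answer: 5929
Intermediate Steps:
(p(-2, 17) - 72)² = ((12 - 1*17) - 72)² = ((12 - 17) - 72)² = (-5 - 72)² = (-77)² = 5929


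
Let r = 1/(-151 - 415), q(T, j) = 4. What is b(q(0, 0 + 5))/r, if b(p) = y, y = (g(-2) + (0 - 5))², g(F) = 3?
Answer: -2264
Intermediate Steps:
y = 4 (y = (3 + (0 - 5))² = (3 - 5)² = (-2)² = 4)
b(p) = 4
r = -1/566 (r = 1/(-566) = -1/566 ≈ -0.0017668)
b(q(0, 0 + 5))/r = 4/(-1/566) = 4*(-566) = -2264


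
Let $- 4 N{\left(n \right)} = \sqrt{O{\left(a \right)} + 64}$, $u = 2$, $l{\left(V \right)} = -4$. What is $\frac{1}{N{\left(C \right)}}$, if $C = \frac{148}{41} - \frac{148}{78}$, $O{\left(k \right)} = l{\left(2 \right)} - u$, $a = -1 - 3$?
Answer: $- \frac{2 \sqrt{58}}{29} \approx -0.52523$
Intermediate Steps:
$a = -4$ ($a = -1 - 3 = -4$)
$O{\left(k \right)} = -6$ ($O{\left(k \right)} = -4 - 2 = -6$)
$C = \frac{2738}{1599}$ ($C = 148 \cdot \frac{1}{41} - \frac{74}{39} = \frac{148}{41} - \frac{74}{39} = \frac{2738}{1599} \approx 1.7123$)
$N{\left(n \right)} = - \frac{\sqrt{58}}{4}$ ($N{\left(n \right)} = - \frac{\sqrt{-6 + 64}}{4} = - \frac{\sqrt{58}}{4}$)
$\frac{1}{N{\left(C \right)}} = \frac{1}{\left(- \frac{1}{4}\right) \sqrt{58}} = - \frac{2 \sqrt{58}}{29}$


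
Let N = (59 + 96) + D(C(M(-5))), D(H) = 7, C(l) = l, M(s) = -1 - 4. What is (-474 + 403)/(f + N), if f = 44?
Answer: -71/206 ≈ -0.34466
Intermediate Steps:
M(s) = -5
N = 162 (N = (59 + 96) + 7 = 155 + 7 = 162)
(-474 + 403)/(f + N) = (-474 + 403)/(44 + 162) = -71/206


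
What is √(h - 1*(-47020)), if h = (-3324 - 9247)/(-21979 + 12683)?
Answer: √253961195271/2324 ≈ 216.84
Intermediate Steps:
h = 12571/9296 (h = -12571/(-9296) = -12571*(-1/9296) = 12571/9296 ≈ 1.3523)
√(h - 1*(-47020)) = √(12571/9296 - 1*(-47020)) = √(12571/9296 + 47020) = √(437110491/9296) = √253961195271/2324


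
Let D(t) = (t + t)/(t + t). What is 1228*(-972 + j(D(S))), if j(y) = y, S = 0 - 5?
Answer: -1192388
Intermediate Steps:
S = -5
D(t) = 1 (D(t) = (2*t)/((2*t)) = (2*t)*(1/(2*t)) = 1)
1228*(-972 + j(D(S))) = 1228*(-972 + 1) = 1228*(-971) = -1192388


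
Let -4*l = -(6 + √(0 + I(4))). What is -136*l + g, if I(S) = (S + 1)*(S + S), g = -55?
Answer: -259 - 68*√10 ≈ -474.03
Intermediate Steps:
I(S) = 2*S*(1 + S) (I(S) = (1 + S)*(2*S) = 2*S*(1 + S))
l = 3/2 + √10/2 (l = -(-1)*(6 + √(0 + 2*4*(1 + 4)))/4 = -(-1)*(6 + √(0 + 2*4*5))/4 = -(-1)*(6 + √(0 + 40))/4 = -(-1)*(6 + √40)/4 = -(-1)*(6 + 2*√10)/4 = -(-6 - 2*√10)/4 = 3/2 + √10/2 ≈ 3.0811)
-136*l + g = -136*(3/2 + √10/2) - 55 = (-204 - 68*√10) - 55 = -259 - 68*√10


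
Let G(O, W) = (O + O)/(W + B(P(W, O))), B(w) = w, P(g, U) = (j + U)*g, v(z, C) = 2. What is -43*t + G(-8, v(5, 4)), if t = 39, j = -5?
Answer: -5029/3 ≈ -1676.3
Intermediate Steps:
P(g, U) = g*(-5 + U) (P(g, U) = (-5 + U)*g = g*(-5 + U))
G(O, W) = 2*O/(W + W*(-5 + O)) (G(O, W) = (O + O)/(W + W*(-5 + O)) = (2*O)/(W + W*(-5 + O)) = 2*O/(W + W*(-5 + O)))
-43*t + G(-8, v(5, 4)) = -43*39 + 2*(-8)/(2*(-4 - 8)) = -1677 + 2*(-8)*(½)/(-12) = -1677 + 2*(-8)*(½)*(-1/12) = -1677 + ⅔ = -5029/3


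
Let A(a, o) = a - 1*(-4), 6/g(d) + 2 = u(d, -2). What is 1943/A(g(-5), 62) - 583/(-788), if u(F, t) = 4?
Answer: 1535165/5516 ≈ 278.31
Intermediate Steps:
g(d) = 3 (g(d) = 6/(-2 + 4) = 6/2 = 6*(½) = 3)
A(a, o) = 4 + a (A(a, o) = a + 4 = 4 + a)
1943/A(g(-5), 62) - 583/(-788) = 1943/(4 + 3) - 583/(-788) = 1943/7 - 583*(-1/788) = 1943*(⅐) + 583/788 = 1943/7 + 583/788 = 1535165/5516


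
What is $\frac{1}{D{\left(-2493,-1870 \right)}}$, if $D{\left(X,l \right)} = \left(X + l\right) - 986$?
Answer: $- \frac{1}{5349} \approx -0.00018695$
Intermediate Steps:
$D{\left(X,l \right)} = -986 + X + l$
$\frac{1}{D{\left(-2493,-1870 \right)}} = \frac{1}{-986 - 2493 - 1870} = \frac{1}{-5349} = - \frac{1}{5349}$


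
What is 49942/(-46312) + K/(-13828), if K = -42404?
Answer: 159152009/80050292 ≈ 1.9881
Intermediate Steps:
49942/(-46312) + K/(-13828) = 49942/(-46312) - 42404/(-13828) = 49942*(-1/46312) - 42404*(-1/13828) = -24971/23156 + 10601/3457 = 159152009/80050292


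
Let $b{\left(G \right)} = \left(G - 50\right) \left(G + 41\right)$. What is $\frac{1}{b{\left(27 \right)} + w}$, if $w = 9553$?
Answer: $\frac{1}{7989} \approx 0.00012517$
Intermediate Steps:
$b{\left(G \right)} = \left(-50 + G\right) \left(41 + G\right)$
$\frac{1}{b{\left(27 \right)} + w} = \frac{1}{\left(-2050 + 27^{2} - 243\right) + 9553} = \frac{1}{\left(-2050 + 729 - 243\right) + 9553} = \frac{1}{-1564 + 9553} = \frac{1}{7989}$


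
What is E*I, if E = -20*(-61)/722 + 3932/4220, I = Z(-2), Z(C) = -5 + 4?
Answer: -998413/380855 ≈ -2.6215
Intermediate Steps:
Z(C) = -1
I = -1
E = 998413/380855 (E = 1220*(1/722) + 3932*(1/4220) = 610/361 + 983/1055 = 998413/380855 ≈ 2.6215)
E*I = (998413/380855)*(-1) = -998413/380855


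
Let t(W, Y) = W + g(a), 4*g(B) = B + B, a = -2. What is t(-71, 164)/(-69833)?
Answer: 72/69833 ≈ 0.0010310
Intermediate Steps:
g(B) = B/2 (g(B) = (B + B)/4 = (2*B)/4 = B/2)
t(W, Y) = -1 + W (t(W, Y) = W + (½)*(-2) = W - 1 = -1 + W)
t(-71, 164)/(-69833) = (-1 - 71)/(-69833) = -72*(-1/69833) = 72/69833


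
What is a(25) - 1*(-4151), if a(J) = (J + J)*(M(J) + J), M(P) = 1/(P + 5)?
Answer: 16208/3 ≈ 5402.7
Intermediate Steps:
M(P) = 1/(5 + P)
a(J) = 2*J*(J + 1/(5 + J)) (a(J) = (J + J)*(1/(5 + J) + J) = (2*J)*(J + 1/(5 + J)) = 2*J*(J + 1/(5 + J)))
a(25) - 1*(-4151) = 2*25*(1 + 25*(5 + 25))/(5 + 25) - 1*(-4151) = 2*25*(1 + 25*30)/30 + 4151 = 2*25*(1/30)*(1 + 750) + 4151 = 2*25*(1/30)*751 + 4151 = 3755/3 + 4151 = 16208/3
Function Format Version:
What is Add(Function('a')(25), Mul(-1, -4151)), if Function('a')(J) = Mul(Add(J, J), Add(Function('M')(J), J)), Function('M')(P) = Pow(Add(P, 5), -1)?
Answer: Rational(16208, 3) ≈ 5402.7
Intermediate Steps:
Function('M')(P) = Pow(Add(5, P), -1)
Function('a')(J) = Mul(2, J, Add(J, Pow(Add(5, J), -1))) (Function('a')(J) = Mul(Add(J, J), Add(Pow(Add(5, J), -1), J)) = Mul(Mul(2, J), Add(J, Pow(Add(5, J), -1))) = Mul(2, J, Add(J, Pow(Add(5, J), -1))))
Add(Function('a')(25), Mul(-1, -4151)) = Add(Mul(2, 25, Pow(Add(5, 25), -1), Add(1, Mul(25, Add(5, 25)))), Mul(-1, -4151)) = Add(Mul(2, 25, Pow(30, -1), Add(1, Mul(25, 30))), 4151) = Add(Mul(2, 25, Rational(1, 30), Add(1, 750)), 4151) = Add(Mul(2, 25, Rational(1, 30), 751), 4151) = Add(Rational(3755, 3), 4151) = Rational(16208, 3)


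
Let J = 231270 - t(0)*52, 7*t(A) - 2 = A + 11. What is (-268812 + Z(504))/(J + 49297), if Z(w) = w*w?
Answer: -34524/654431 ≈ -0.052754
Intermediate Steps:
t(A) = 13/7 + A/7 (t(A) = 2/7 + (A + 11)/7 = 2/7 + (11 + A)/7 = 2/7 + (11/7 + A/7) = 13/7 + A/7)
Z(w) = w²
J = 1618214/7 (J = 231270 - (13/7 + (⅐)*0)*52 = 231270 - (13/7 + 0)*52 = 231270 - 13*52/7 = 231270 - 1*676/7 = 231270 - 676/7 = 1618214/7 ≈ 2.3117e+5)
(-268812 + Z(504))/(J + 49297) = (-268812 + 504²)/(1618214/7 + 49297) = (-268812 + 254016)/(1963293/7) = -14796*7/1963293 = -34524/654431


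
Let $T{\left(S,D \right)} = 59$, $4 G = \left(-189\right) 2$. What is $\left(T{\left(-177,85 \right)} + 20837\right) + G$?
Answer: $\frac{41603}{2} \approx 20802.0$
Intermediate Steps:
$G = - \frac{189}{2}$ ($G = \frac{\left(-189\right) 2}{4} = \frac{1}{4} \left(-378\right) = - \frac{189}{2} \approx -94.5$)
$\left(T{\left(-177,85 \right)} + 20837\right) + G = \left(59 + 20837\right) - \frac{189}{2} = 20896 - \frac{189}{2} = \frac{41603}{2}$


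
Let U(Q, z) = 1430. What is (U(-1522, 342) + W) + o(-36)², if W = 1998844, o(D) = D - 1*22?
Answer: 2003638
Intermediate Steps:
o(D) = -22 + D (o(D) = D - 22 = -22 + D)
(U(-1522, 342) + W) + o(-36)² = (1430 + 1998844) + (-22 - 36)² = 2000274 + (-58)² = 2000274 + 3364 = 2003638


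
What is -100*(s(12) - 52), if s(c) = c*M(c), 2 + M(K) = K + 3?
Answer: -10400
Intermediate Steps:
M(K) = 1 + K (M(K) = -2 + (K + 3) = -2 + (3 + K) = 1 + K)
s(c) = c*(1 + c)
-100*(s(12) - 52) = -100*(12*(1 + 12) - 52) = -100*(12*13 - 52) = -100*(156 - 52) = -100*104 = -10400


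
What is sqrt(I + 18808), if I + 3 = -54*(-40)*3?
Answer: sqrt(25285) ≈ 159.01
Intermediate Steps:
I = 6477 (I = -3 - 54*(-40)*3 = -3 + 2160*3 = -3 + 6480 = 6477)
sqrt(I + 18808) = sqrt(6477 + 18808) = sqrt(25285)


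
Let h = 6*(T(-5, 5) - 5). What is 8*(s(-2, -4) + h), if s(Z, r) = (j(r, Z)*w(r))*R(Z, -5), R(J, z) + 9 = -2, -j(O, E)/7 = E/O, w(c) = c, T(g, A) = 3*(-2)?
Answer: -1760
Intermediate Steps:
T(g, A) = -6
h = -66 (h = 6*(-6 - 5) = 6*(-11) = -66)
j(O, E) = -7*E/O
R(J, z) = -11 (R(J, z) = -9 - 2 = -11)
s(Z, r) = 77*Z (s(Z, r) = ((-7*Z/r)*r)*(-11) = -7*Z*(-11) = 77*Z)
8*(s(-2, -4) + h) = 8*(77*(-2) - 66) = 8*(-154 - 66) = 8*(-220) = -1760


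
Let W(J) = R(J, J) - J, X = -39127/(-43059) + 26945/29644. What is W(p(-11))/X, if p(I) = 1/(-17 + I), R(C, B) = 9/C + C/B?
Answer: -2242387719723/16240738801 ≈ -138.07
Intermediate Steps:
X = 2320105543/1276440996 (X = -39127*(-1/43059) + 26945*(1/29644) = 39127/43059 + 26945/29644 = 2320105543/1276440996 ≈ 1.8176)
W(J) = 1 - J + 9/J (W(J) = (9/J + J/J) - J = (9/J + 1) - J = (1 + 9/J) - J = 1 - J + 9/J)
W(p(-11))/X = (1 - 1/(-17 - 11) + 9/(1/(-17 - 11)))/(2320105543/1276440996) = (1 - 1/(-28) + 9/(1/(-28)))*(1276440996/2320105543) = (1 - 1*(-1/28) + 9/(-1/28))*(1276440996/2320105543) = (1 + 1/28 + 9*(-28))*(1276440996/2320105543) = (1 + 1/28 - 252)*(1276440996/2320105543) = -7027/28*1276440996/2320105543 = -2242387719723/16240738801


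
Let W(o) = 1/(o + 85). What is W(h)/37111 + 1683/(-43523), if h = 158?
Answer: -15177205036/392489238879 ≈ -0.038669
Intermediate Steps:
W(o) = 1/(85 + o)
W(h)/37111 + 1683/(-43523) = 1/((85 + 158)*37111) + 1683/(-43523) = (1/37111)/243 + 1683*(-1/43523) = (1/243)*(1/37111) - 1683/43523 = 1/9017973 - 1683/43523 = -15177205036/392489238879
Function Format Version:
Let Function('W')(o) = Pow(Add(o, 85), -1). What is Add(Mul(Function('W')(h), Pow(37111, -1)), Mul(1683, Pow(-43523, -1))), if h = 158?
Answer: Rational(-15177205036, 392489238879) ≈ -0.038669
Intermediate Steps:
Function('W')(o) = Pow(Add(85, o), -1)
Add(Mul(Function('W')(h), Pow(37111, -1)), Mul(1683, Pow(-43523, -1))) = Add(Mul(Pow(Add(85, 158), -1), Pow(37111, -1)), Mul(1683, Pow(-43523, -1))) = Add(Mul(Pow(243, -1), Rational(1, 37111)), Mul(1683, Rational(-1, 43523))) = Add(Mul(Rational(1, 243), Rational(1, 37111)), Rational(-1683, 43523)) = Add(Rational(1, 9017973), Rational(-1683, 43523)) = Rational(-15177205036, 392489238879)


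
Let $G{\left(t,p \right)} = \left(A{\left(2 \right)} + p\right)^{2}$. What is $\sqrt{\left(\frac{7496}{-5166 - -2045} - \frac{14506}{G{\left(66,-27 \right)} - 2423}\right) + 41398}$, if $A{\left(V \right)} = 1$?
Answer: $\frac{6 \sqrt{34191024494698455}}{5452387} \approx 203.48$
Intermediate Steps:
$G{\left(t,p \right)} = \left(1 + p\right)^{2}$
$\sqrt{\left(\frac{7496}{-5166 - -2045} - \frac{14506}{G{\left(66,-27 \right)} - 2423}\right) + 41398} = \sqrt{\left(\frac{7496}{-5166 - -2045} - \frac{14506}{\left(1 - 27\right)^{2} - 2423}\right) + 41398} = \sqrt{\left(\frac{7496}{-5166 + \left(-2872 + 4917\right)} - \frac{14506}{\left(-26\right)^{2} - 2423}\right) + 41398} = \sqrt{\left(\frac{7496}{-5166 + 2045} - \frac{14506}{676 - 2423}\right) + 41398} = \sqrt{\left(\frac{7496}{-3121} - \frac{14506}{-1747}\right) + 41398} = \sqrt{\left(7496 \left(- \frac{1}{3121}\right) - - \frac{14506}{1747}\right) + 41398} = \sqrt{\left(- \frac{7496}{3121} + \frac{14506}{1747}\right) + 41398} = \sqrt{\frac{32177714}{5452387} + 41398} = \sqrt{\frac{225750094740}{5452387}} = \frac{6 \sqrt{34191024494698455}}{5452387}$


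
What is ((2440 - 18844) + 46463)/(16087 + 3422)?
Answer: 30059/19509 ≈ 1.5408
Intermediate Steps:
((2440 - 18844) + 46463)/(16087 + 3422) = (-16404 + 46463)/19509 = 30059*(1/19509) = 30059/19509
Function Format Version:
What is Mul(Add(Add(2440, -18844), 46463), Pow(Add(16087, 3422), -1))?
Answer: Rational(30059, 19509) ≈ 1.5408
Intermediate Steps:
Mul(Add(Add(2440, -18844), 46463), Pow(Add(16087, 3422), -1)) = Mul(Add(-16404, 46463), Pow(19509, -1)) = Mul(30059, Rational(1, 19509)) = Rational(30059, 19509)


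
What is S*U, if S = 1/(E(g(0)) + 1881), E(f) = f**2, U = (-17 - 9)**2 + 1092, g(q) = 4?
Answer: 1768/1897 ≈ 0.93200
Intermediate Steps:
U = 1768 (U = (-26)**2 + 1092 = 676 + 1092 = 1768)
S = 1/1897 (S = 1/(4**2 + 1881) = 1/(16 + 1881) = 1/1897 ≈ 0.00052715)
S*U = (1/1897)*1768 = 1768/1897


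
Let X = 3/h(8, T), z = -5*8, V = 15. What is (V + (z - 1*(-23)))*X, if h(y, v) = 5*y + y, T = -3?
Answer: -⅛ ≈ -0.12500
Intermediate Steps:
h(y, v) = 6*y
z = -40
X = 1/16 (X = 3/((6*8)) = 3/48 = 3*(1/48) = 1/16 ≈ 0.062500)
(V + (z - 1*(-23)))*X = (15 + (-40 - 1*(-23)))*(1/16) = (15 + (-40 + 23))*(1/16) = (15 - 17)*(1/16) = -2*1/16 = -⅛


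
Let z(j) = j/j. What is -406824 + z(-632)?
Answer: -406823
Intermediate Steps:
z(j) = 1
-406824 + z(-632) = -406824 + 1 = -406823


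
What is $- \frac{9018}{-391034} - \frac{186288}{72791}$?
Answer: $- \frac{36094256277}{14231877947} \approx -2.5362$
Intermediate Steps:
$- \frac{9018}{-391034} - \frac{186288}{72791} = \left(-9018\right) \left(- \frac{1}{391034}\right) - \frac{186288}{72791} = \frac{4509}{195517} - \frac{186288}{72791} = - \frac{36094256277}{14231877947}$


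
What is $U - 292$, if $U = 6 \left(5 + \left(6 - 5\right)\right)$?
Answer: $-256$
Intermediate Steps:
$U = 36$ ($U = 6 \left(5 + \left(6 - 5\right)\right) = 6 \left(5 + 1\right) = 6 \cdot 6 = 36$)
$U - 292 = 36 - 292 = -256$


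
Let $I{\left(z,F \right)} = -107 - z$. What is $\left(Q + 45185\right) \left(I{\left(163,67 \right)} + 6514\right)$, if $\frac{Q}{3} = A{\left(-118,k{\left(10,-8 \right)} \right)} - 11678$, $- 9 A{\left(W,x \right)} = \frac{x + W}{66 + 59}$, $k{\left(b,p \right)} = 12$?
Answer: $\frac{23769228364}{375} \approx 6.3385 \cdot 10^{7}$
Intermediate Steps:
$A{\left(W,x \right)} = - \frac{W}{1125} - \frac{x}{1125}$ ($A{\left(W,x \right)} = - \frac{\left(x + W\right) \frac{1}{66 + 59}}{9} = - \frac{\left(W + x\right) \frac{1}{125}}{9} = - \frac{\frac{W}{125} + \frac{x}{125}}{9} = - \frac{W}{1125} - \frac{x}{1125}$)
$Q = - \frac{13137644}{375}$ ($Q = 3 \left(\left(\left(- \frac{1}{1125}\right) \left(-118\right) - \frac{4}{375}\right) - 11678\right) = 3 \left(\left(\frac{118}{1125} - \frac{4}{375}\right) - 11678\right) = 3 \left(\frac{106}{1125} - 11678\right) = 3 \left(- \frac{13137644}{1125}\right) = - \frac{13137644}{375} \approx -35034.0$)
$\left(Q + 45185\right) \left(I{\left(163,67 \right)} + 6514\right) = \left(- \frac{13137644}{375} + 45185\right) \left(\left(-107 - 163\right) + 6514\right) = \frac{3806731 \left(\left(-107 - 163\right) + 6514\right)}{375} = \frac{3806731 \left(-270 + 6514\right)}{375} = \frac{3806731}{375} \cdot 6244 = \frac{23769228364}{375}$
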